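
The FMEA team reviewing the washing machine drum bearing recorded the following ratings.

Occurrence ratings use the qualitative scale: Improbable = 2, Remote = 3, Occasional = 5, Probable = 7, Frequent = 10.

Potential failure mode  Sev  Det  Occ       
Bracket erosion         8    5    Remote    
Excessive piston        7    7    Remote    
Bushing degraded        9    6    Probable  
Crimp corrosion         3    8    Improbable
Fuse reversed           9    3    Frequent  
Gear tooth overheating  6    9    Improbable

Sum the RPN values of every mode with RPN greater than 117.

RPN = Severity × Occurrence × Detection:
  Bracket erosion: 8 × 3 × 5 = 120
  Excessive piston: 7 × 3 × 7 = 147
  Bushing degraded: 9 × 7 × 6 = 378
  Crimp corrosion: 3 × 2 × 8 = 48
  Fuse reversed: 9 × 10 × 3 = 270
  Gear tooth overheating: 6 × 2 × 9 = 108
RPN > 117: Bracket erosion (120), Excessive piston (147), Bushing degraded (378), Fuse reversed (270).
Sum: 120 + 147 + 378 + 270 = 915.

915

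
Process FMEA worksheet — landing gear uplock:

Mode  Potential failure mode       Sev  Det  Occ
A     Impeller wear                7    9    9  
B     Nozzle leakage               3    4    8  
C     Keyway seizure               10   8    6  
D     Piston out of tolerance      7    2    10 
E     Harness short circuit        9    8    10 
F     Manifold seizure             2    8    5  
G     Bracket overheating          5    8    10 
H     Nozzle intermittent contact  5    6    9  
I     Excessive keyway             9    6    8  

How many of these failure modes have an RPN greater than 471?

RPN = Severity × Occurrence × Detection:
  A: 7 × 9 × 9 = 567
  B: 3 × 8 × 4 = 96
  C: 10 × 6 × 8 = 480
  D: 7 × 10 × 2 = 140
  E: 9 × 10 × 8 = 720
  F: 2 × 5 × 8 = 80
  G: 5 × 10 × 8 = 400
  H: 5 × 9 × 6 = 270
  I: 9 × 8 × 6 = 432
Modes with RPN > 471: A (567), C (480), E (720) → 3.

3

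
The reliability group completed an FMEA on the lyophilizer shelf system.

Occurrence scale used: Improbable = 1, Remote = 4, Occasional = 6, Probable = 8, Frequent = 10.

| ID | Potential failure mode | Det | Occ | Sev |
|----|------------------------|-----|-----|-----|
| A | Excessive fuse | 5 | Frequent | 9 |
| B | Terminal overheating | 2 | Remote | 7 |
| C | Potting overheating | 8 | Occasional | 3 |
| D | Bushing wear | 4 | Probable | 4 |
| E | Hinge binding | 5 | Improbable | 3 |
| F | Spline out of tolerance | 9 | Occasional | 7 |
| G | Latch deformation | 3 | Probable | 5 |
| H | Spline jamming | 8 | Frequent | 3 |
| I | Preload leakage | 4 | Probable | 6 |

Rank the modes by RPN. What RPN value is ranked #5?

144

RPN = Severity × Occurrence × Detection:
  A: 9 × 10 × 5 = 450
  B: 7 × 4 × 2 = 56
  C: 3 × 6 × 8 = 144
  D: 4 × 8 × 4 = 128
  E: 3 × 1 × 5 = 15
  F: 7 × 6 × 9 = 378
  G: 5 × 8 × 3 = 120
  H: 3 × 10 × 8 = 240
  I: 6 × 8 × 4 = 192
Sorted descending: 450, 378, 240, 192, 144, 128, 120, 56, 15.
The fifth-highest RPN is 144 (C).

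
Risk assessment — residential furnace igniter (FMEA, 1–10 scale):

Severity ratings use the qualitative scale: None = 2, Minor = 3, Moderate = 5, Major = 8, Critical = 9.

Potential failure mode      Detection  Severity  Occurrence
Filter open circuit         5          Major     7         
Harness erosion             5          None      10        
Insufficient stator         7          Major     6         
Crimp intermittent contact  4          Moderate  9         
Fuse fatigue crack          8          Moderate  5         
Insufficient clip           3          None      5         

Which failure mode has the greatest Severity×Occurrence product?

Criticality = Severity × Occurrence:
  Filter open circuit: 8 × 7 = 56
  Harness erosion: 2 × 10 = 20
  Insufficient stator: 8 × 6 = 48
  Crimp intermittent contact: 5 × 9 = 45
  Fuse fatigue crack: 5 × 5 = 25
  Insufficient clip: 2 × 5 = 10
Highest criticality is 56 → Filter open circuit.

Filter open circuit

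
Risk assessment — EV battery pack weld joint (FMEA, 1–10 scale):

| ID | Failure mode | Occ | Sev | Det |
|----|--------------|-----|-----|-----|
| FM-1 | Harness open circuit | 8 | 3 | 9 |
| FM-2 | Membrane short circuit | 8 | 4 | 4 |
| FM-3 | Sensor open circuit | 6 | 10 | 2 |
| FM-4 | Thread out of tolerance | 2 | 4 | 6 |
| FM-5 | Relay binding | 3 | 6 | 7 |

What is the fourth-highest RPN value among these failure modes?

RPN = Severity × Occurrence × Detection:
  FM-1: 3 × 8 × 9 = 216
  FM-2: 4 × 8 × 4 = 128
  FM-3: 10 × 6 × 2 = 120
  FM-4: 4 × 2 × 6 = 48
  FM-5: 6 × 3 × 7 = 126
Sorted descending: 216, 128, 126, 120, 48.
The fourth-highest RPN is 120 (FM-3).

120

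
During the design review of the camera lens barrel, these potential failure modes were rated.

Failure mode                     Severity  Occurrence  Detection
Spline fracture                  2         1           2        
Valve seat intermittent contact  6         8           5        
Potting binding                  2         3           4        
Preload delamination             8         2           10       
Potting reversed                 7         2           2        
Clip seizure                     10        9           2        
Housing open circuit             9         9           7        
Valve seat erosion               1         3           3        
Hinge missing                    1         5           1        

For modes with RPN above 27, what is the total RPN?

1175

RPN = Severity × Occurrence × Detection:
  Spline fracture: 2 × 1 × 2 = 4
  Valve seat intermittent contact: 6 × 8 × 5 = 240
  Potting binding: 2 × 3 × 4 = 24
  Preload delamination: 8 × 2 × 10 = 160
  Potting reversed: 7 × 2 × 2 = 28
  Clip seizure: 10 × 9 × 2 = 180
  Housing open circuit: 9 × 9 × 7 = 567
  Valve seat erosion: 1 × 3 × 3 = 9
  Hinge missing: 1 × 5 × 1 = 5
RPN > 27: Valve seat intermittent contact (240), Preload delamination (160), Potting reversed (28), Clip seizure (180), Housing open circuit (567).
Sum: 240 + 160 + 28 + 180 + 567 = 1175.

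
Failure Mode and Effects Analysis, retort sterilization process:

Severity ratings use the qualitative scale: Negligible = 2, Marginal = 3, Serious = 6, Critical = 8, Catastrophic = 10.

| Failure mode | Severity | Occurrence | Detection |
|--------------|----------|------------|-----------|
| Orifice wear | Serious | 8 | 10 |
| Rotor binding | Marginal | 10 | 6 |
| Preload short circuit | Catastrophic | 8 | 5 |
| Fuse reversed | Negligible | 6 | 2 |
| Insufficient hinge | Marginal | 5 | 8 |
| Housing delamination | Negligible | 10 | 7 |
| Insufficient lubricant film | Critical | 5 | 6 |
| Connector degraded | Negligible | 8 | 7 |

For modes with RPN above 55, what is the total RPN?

RPN = Severity × Occurrence × Detection:
  Orifice wear: 6 × 8 × 10 = 480
  Rotor binding: 3 × 10 × 6 = 180
  Preload short circuit: 10 × 8 × 5 = 400
  Fuse reversed: 2 × 6 × 2 = 24
  Insufficient hinge: 3 × 5 × 8 = 120
  Housing delamination: 2 × 10 × 7 = 140
  Insufficient lubricant film: 8 × 5 × 6 = 240
  Connector degraded: 2 × 8 × 7 = 112
RPN > 55: Orifice wear (480), Rotor binding (180), Preload short circuit (400), Insufficient hinge (120), Housing delamination (140), Insufficient lubricant film (240), Connector degraded (112).
Sum: 480 + 180 + 400 + 120 + 140 + 240 + 112 = 1672.

1672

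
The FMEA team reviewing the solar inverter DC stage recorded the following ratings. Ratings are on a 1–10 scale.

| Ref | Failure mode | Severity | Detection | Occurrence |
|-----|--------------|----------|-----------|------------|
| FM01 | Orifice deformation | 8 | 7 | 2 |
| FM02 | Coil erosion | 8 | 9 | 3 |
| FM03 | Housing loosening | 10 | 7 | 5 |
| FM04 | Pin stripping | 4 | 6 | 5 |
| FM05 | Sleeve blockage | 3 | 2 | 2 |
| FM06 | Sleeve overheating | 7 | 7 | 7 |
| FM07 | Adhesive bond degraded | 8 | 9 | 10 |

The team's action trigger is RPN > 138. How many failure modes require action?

4

RPN = Severity × Occurrence × Detection:
  FM01: 8 × 2 × 7 = 112
  FM02: 8 × 3 × 9 = 216
  FM03: 10 × 5 × 7 = 350
  FM04: 4 × 5 × 6 = 120
  FM05: 3 × 2 × 2 = 12
  FM06: 7 × 7 × 7 = 343
  FM07: 8 × 10 × 9 = 720
Modes with RPN > 138: FM02 (216), FM03 (350), FM06 (343), FM07 (720) → 4.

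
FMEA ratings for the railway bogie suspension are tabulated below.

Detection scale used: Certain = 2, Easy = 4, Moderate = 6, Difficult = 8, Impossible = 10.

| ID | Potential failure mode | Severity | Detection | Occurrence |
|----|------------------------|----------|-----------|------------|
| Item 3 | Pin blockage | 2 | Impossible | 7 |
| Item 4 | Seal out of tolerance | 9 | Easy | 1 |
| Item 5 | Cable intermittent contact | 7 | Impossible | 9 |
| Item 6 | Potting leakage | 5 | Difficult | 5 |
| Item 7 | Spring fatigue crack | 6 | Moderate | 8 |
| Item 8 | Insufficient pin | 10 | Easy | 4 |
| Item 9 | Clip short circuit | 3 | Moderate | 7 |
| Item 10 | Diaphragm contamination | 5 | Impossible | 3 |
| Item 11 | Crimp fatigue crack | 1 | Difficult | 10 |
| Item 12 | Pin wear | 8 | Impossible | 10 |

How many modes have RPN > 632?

RPN = Severity × Occurrence × Detection:
  Item 3: 2 × 7 × 10 = 140
  Item 4: 9 × 1 × 4 = 36
  Item 5: 7 × 9 × 10 = 630
  Item 6: 5 × 5 × 8 = 200
  Item 7: 6 × 8 × 6 = 288
  Item 8: 10 × 4 × 4 = 160
  Item 9: 3 × 7 × 6 = 126
  Item 10: 5 × 3 × 10 = 150
  Item 11: 1 × 10 × 8 = 80
  Item 12: 8 × 10 × 10 = 800
Modes with RPN > 632: Item 12 (800) → 1.

1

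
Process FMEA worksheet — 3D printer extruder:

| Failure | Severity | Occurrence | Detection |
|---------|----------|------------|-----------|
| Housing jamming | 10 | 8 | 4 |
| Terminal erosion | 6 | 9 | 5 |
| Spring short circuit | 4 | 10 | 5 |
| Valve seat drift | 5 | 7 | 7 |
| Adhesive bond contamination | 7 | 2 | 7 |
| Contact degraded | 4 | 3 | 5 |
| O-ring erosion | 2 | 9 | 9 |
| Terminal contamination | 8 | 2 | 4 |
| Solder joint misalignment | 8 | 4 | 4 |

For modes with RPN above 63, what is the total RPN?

1487

RPN = Severity × Occurrence × Detection:
  Housing jamming: 10 × 8 × 4 = 320
  Terminal erosion: 6 × 9 × 5 = 270
  Spring short circuit: 4 × 10 × 5 = 200
  Valve seat drift: 5 × 7 × 7 = 245
  Adhesive bond contamination: 7 × 2 × 7 = 98
  Contact degraded: 4 × 3 × 5 = 60
  O-ring erosion: 2 × 9 × 9 = 162
  Terminal contamination: 8 × 2 × 4 = 64
  Solder joint misalignment: 8 × 4 × 4 = 128
RPN > 63: Housing jamming (320), Terminal erosion (270), Spring short circuit (200), Valve seat drift (245), Adhesive bond contamination (98), O-ring erosion (162), Terminal contamination (64), Solder joint misalignment (128).
Sum: 320 + 270 + 200 + 245 + 98 + 162 + 64 + 128 = 1487.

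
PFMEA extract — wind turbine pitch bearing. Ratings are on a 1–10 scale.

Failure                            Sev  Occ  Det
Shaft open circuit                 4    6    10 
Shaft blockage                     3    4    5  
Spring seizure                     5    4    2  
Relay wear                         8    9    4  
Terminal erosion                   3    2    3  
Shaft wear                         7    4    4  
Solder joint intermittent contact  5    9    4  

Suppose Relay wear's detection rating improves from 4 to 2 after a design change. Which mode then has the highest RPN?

Shaft open circuit

RPN = Severity × Occurrence × Detection:
  Shaft open circuit: 4 × 6 × 10 = 240
  Shaft blockage: 3 × 4 × 5 = 60
  Spring seizure: 5 × 4 × 2 = 40
  Relay wear: 8 × 9 × 4 = 288
  Terminal erosion: 3 × 2 × 3 = 18
  Shaft wear: 7 × 4 × 4 = 112
  Solder joint intermittent contact: 5 × 9 × 4 = 180
After action: Relay wear → 8 × 9 × 2 = 144.
Revised RPNs: Shaft open circuit=240, Solder joint intermittent contact=180, Relay wear=144, Shaft wear=112, Shaft blockage=60, Spring seizure=40, Terminal erosion=18.
Highest is now Shaft open circuit (240).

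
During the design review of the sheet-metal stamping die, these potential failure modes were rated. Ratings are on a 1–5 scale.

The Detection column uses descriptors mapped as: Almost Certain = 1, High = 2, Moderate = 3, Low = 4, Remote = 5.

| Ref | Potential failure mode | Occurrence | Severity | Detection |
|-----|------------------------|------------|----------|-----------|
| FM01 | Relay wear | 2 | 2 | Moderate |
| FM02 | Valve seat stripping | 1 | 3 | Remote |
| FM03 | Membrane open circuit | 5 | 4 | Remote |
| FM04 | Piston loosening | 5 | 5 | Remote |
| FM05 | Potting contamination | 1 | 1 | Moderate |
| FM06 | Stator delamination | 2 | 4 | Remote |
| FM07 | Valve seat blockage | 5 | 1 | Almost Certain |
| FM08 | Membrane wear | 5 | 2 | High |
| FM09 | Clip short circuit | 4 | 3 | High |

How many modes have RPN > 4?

8

RPN = Severity × Occurrence × Detection:
  FM01: 2 × 2 × 3 = 12
  FM02: 3 × 1 × 5 = 15
  FM03: 4 × 5 × 5 = 100
  FM04: 5 × 5 × 5 = 125
  FM05: 1 × 1 × 3 = 3
  FM06: 4 × 2 × 5 = 40
  FM07: 1 × 5 × 1 = 5
  FM08: 2 × 5 × 2 = 20
  FM09: 3 × 4 × 2 = 24
Modes with RPN > 4: FM01 (12), FM02 (15), FM03 (100), FM04 (125), FM06 (40), FM07 (5), FM08 (20), FM09 (24) → 8.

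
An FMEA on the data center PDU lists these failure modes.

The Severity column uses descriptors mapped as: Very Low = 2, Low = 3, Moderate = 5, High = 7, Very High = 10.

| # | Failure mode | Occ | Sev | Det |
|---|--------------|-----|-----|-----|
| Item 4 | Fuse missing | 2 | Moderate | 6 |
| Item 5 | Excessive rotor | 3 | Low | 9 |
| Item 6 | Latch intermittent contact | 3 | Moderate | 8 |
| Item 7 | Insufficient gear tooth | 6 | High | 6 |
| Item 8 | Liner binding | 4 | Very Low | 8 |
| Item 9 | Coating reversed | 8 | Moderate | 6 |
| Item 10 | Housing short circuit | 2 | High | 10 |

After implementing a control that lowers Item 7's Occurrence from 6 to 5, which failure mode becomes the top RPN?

RPN = Severity × Occurrence × Detection:
  Item 4: 5 × 2 × 6 = 60
  Item 5: 3 × 3 × 9 = 81
  Item 6: 5 × 3 × 8 = 120
  Item 7: 7 × 6 × 6 = 252
  Item 8: 2 × 4 × 8 = 64
  Item 9: 5 × 8 × 6 = 240
  Item 10: 7 × 2 × 10 = 140
After action: Item 7 → 7 × 5 × 6 = 210.
Revised RPNs: Item 9=240, Item 7=210, Item 10=140, Item 6=120, Item 5=81, Item 8=64, Item 4=60.
Highest is now Item 9 (240).

Item 9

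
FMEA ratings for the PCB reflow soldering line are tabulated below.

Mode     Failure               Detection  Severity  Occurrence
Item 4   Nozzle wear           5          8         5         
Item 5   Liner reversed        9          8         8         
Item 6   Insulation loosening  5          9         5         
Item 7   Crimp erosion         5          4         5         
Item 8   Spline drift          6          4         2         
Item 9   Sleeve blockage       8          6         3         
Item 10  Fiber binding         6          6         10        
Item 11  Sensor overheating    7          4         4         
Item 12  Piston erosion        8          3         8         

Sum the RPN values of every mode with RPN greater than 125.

1697

RPN = Severity × Occurrence × Detection:
  Item 4: 8 × 5 × 5 = 200
  Item 5: 8 × 8 × 9 = 576
  Item 6: 9 × 5 × 5 = 225
  Item 7: 4 × 5 × 5 = 100
  Item 8: 4 × 2 × 6 = 48
  Item 9: 6 × 3 × 8 = 144
  Item 10: 6 × 10 × 6 = 360
  Item 11: 4 × 4 × 7 = 112
  Item 12: 3 × 8 × 8 = 192
RPN > 125: Item 4 (200), Item 5 (576), Item 6 (225), Item 9 (144), Item 10 (360), Item 12 (192).
Sum: 200 + 576 + 225 + 144 + 360 + 192 = 1697.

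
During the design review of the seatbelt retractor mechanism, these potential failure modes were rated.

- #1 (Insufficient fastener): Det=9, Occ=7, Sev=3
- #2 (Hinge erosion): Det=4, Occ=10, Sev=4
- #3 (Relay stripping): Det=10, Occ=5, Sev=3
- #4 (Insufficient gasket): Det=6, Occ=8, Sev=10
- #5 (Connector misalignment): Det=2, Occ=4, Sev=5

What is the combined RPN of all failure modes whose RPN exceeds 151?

RPN = Severity × Occurrence × Detection:
  #1: 3 × 7 × 9 = 189
  #2: 4 × 10 × 4 = 160
  #3: 3 × 5 × 10 = 150
  #4: 10 × 8 × 6 = 480
  #5: 5 × 4 × 2 = 40
RPN > 151: #1 (189), #2 (160), #4 (480).
Sum: 189 + 160 + 480 = 829.

829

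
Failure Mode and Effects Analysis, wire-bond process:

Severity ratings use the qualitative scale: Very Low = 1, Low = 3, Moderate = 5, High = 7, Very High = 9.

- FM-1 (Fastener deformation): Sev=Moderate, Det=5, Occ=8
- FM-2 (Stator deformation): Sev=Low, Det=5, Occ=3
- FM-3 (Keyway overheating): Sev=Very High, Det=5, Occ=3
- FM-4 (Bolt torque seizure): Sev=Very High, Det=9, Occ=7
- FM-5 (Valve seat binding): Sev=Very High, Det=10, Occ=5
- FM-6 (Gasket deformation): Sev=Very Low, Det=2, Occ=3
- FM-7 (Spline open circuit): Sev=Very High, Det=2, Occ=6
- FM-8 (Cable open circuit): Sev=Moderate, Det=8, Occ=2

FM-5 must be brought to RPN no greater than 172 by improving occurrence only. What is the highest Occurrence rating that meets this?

FM-5: S=9, O=5, D=10 → current RPN = 450.
Fixed product = 90. Need 90 × O ≤ 172, so O ≤ 172/90 = 1.91.
Maximum integer Occurrence rating = 1 (gives RPN 90; O=2 would give 180 > 172).

1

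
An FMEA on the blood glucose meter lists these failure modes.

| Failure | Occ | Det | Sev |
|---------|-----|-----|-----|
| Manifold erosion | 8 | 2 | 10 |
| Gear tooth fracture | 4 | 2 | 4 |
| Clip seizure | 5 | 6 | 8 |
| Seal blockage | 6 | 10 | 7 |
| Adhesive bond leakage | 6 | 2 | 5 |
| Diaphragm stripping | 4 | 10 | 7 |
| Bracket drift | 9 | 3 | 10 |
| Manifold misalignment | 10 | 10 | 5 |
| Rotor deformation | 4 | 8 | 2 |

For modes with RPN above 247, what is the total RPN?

1470

RPN = Severity × Occurrence × Detection:
  Manifold erosion: 10 × 8 × 2 = 160
  Gear tooth fracture: 4 × 4 × 2 = 32
  Clip seizure: 8 × 5 × 6 = 240
  Seal blockage: 7 × 6 × 10 = 420
  Adhesive bond leakage: 5 × 6 × 2 = 60
  Diaphragm stripping: 7 × 4 × 10 = 280
  Bracket drift: 10 × 9 × 3 = 270
  Manifold misalignment: 5 × 10 × 10 = 500
  Rotor deformation: 2 × 4 × 8 = 64
RPN > 247: Seal blockage (420), Diaphragm stripping (280), Bracket drift (270), Manifold misalignment (500).
Sum: 420 + 280 + 270 + 500 = 1470.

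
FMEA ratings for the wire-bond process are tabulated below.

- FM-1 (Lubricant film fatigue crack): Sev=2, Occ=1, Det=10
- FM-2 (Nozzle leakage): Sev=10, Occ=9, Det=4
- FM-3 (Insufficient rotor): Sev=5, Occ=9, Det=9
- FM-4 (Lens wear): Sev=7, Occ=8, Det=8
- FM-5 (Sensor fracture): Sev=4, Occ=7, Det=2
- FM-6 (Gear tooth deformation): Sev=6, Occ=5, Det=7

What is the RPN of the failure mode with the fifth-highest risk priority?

RPN = Severity × Occurrence × Detection:
  FM-1: 2 × 1 × 10 = 20
  FM-2: 10 × 9 × 4 = 360
  FM-3: 5 × 9 × 9 = 405
  FM-4: 7 × 8 × 8 = 448
  FM-5: 4 × 7 × 2 = 56
  FM-6: 6 × 5 × 7 = 210
Sorted descending: 448, 405, 360, 210, 56, 20.
The fifth-highest RPN is 56 (FM-5).

56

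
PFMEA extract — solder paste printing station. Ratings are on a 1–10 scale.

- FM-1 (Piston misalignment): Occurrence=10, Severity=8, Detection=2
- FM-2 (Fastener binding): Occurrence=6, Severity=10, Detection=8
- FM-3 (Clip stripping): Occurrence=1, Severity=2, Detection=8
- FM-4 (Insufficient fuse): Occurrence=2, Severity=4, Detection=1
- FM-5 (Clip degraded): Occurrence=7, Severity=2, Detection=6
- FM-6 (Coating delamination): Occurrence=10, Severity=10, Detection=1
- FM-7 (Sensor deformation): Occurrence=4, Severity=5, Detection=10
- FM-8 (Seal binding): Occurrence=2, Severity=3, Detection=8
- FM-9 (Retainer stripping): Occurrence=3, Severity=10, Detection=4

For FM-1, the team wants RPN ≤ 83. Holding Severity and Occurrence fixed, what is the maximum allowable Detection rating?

1

FM-1: S=8, O=10, D=2 → current RPN = 160.
Fixed product = 80. Need 80 × D ≤ 83, so D ≤ 83/80 = 1.04.
Maximum integer Detection rating = 1 (gives RPN 80; D=2 would give 160 > 83).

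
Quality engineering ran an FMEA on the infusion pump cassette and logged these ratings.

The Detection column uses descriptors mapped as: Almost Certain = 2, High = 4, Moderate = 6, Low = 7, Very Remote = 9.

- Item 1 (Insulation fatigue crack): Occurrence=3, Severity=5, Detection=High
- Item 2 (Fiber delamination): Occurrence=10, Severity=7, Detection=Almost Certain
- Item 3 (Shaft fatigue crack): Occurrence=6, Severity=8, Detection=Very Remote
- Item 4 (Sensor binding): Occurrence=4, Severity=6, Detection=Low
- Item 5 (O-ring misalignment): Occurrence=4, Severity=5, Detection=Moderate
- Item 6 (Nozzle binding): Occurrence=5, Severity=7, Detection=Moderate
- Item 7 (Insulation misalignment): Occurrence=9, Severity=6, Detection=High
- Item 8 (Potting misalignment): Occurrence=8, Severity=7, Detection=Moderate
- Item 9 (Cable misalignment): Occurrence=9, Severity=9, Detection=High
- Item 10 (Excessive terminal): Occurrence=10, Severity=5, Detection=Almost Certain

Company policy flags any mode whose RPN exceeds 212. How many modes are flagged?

RPN = Severity × Occurrence × Detection:
  Item 1: 5 × 3 × 4 = 60
  Item 2: 7 × 10 × 2 = 140
  Item 3: 8 × 6 × 9 = 432
  Item 4: 6 × 4 × 7 = 168
  Item 5: 5 × 4 × 6 = 120
  Item 6: 7 × 5 × 6 = 210
  Item 7: 6 × 9 × 4 = 216
  Item 8: 7 × 8 × 6 = 336
  Item 9: 9 × 9 × 4 = 324
  Item 10: 5 × 10 × 2 = 100
Modes with RPN > 212: Item 3 (432), Item 7 (216), Item 8 (336), Item 9 (324) → 4.

4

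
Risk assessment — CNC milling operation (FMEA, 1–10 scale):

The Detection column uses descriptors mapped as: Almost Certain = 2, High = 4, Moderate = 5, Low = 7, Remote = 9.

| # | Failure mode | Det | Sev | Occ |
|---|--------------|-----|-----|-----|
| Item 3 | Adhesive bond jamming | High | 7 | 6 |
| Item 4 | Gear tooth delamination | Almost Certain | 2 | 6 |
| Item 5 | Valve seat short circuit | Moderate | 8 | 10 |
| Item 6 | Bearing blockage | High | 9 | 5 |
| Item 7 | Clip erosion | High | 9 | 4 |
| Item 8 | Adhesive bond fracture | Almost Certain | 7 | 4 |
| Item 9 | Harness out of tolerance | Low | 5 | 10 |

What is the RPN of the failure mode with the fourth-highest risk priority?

RPN = Severity × Occurrence × Detection:
  Item 3: 7 × 6 × 4 = 168
  Item 4: 2 × 6 × 2 = 24
  Item 5: 8 × 10 × 5 = 400
  Item 6: 9 × 5 × 4 = 180
  Item 7: 9 × 4 × 4 = 144
  Item 8: 7 × 4 × 2 = 56
  Item 9: 5 × 10 × 7 = 350
Sorted descending: 400, 350, 180, 168, 144, 56, 24.
The fourth-highest RPN is 168 (Item 3).

168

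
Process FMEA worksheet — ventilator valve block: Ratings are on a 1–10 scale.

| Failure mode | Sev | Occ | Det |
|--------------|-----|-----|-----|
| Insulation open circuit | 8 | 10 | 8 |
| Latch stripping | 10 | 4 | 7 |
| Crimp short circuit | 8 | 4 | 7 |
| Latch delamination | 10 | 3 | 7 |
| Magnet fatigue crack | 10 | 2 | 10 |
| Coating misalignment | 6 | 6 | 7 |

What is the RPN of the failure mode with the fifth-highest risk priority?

RPN = Severity × Occurrence × Detection:
  Insulation open circuit: 8 × 10 × 8 = 640
  Latch stripping: 10 × 4 × 7 = 280
  Crimp short circuit: 8 × 4 × 7 = 224
  Latch delamination: 10 × 3 × 7 = 210
  Magnet fatigue crack: 10 × 2 × 10 = 200
  Coating misalignment: 6 × 6 × 7 = 252
Sorted descending: 640, 280, 252, 224, 210, 200.
The fifth-highest RPN is 210 (Latch delamination).

210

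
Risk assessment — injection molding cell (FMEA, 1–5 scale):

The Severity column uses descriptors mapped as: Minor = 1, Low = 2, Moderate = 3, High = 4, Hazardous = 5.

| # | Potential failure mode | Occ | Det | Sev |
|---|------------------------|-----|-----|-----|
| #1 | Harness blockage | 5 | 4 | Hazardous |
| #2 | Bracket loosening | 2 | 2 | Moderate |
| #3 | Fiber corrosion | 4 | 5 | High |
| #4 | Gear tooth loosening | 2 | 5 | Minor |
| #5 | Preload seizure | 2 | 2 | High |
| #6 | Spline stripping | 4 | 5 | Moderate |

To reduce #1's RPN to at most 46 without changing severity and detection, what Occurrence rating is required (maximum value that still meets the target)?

#1: S=5, O=5, D=4 → current RPN = 100.
Fixed product = 20. Need 20 × O ≤ 46, so O ≤ 46/20 = 2.30.
Maximum integer Occurrence rating = 2 (gives RPN 40; O=3 would give 60 > 46).

2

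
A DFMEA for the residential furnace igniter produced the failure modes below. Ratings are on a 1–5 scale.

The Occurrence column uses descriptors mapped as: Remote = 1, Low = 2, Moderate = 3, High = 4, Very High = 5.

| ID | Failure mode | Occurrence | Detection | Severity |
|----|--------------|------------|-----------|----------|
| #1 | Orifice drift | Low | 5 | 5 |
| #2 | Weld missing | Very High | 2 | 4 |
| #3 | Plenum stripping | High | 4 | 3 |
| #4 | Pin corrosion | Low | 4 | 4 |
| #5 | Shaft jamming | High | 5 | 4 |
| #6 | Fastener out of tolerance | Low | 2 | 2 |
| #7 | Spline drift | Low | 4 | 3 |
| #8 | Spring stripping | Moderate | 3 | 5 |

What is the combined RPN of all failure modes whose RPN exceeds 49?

130

RPN = Severity × Occurrence × Detection:
  #1: 5 × 2 × 5 = 50
  #2: 4 × 5 × 2 = 40
  #3: 3 × 4 × 4 = 48
  #4: 4 × 2 × 4 = 32
  #5: 4 × 4 × 5 = 80
  #6: 2 × 2 × 2 = 8
  #7: 3 × 2 × 4 = 24
  #8: 5 × 3 × 3 = 45
RPN > 49: #1 (50), #5 (80).
Sum: 50 + 80 = 130.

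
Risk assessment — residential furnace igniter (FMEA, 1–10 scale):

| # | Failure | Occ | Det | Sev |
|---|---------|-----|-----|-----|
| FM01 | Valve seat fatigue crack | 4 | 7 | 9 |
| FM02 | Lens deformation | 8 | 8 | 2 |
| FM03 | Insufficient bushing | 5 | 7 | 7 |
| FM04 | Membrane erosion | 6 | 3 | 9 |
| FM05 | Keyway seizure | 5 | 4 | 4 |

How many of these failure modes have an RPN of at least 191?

RPN = Severity × Occurrence × Detection:
  FM01: 9 × 4 × 7 = 252
  FM02: 2 × 8 × 8 = 128
  FM03: 7 × 5 × 7 = 245
  FM04: 9 × 6 × 3 = 162
  FM05: 4 × 5 × 4 = 80
Modes with RPN ≥ 191: FM01 (252), FM03 (245) → 2.

2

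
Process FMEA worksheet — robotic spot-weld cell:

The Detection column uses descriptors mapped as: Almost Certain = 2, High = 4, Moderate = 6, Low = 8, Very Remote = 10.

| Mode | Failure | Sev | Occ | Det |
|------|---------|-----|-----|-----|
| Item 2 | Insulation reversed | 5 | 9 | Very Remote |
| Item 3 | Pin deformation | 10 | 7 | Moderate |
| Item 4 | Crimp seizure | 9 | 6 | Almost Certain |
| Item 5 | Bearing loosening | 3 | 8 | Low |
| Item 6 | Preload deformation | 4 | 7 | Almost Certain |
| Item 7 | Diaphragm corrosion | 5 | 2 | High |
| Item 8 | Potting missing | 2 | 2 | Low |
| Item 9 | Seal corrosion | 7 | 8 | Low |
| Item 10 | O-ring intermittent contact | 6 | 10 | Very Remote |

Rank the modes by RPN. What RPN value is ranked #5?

192

RPN = Severity × Occurrence × Detection:
  Item 2: 5 × 9 × 10 = 450
  Item 3: 10 × 7 × 6 = 420
  Item 4: 9 × 6 × 2 = 108
  Item 5: 3 × 8 × 8 = 192
  Item 6: 4 × 7 × 2 = 56
  Item 7: 5 × 2 × 4 = 40
  Item 8: 2 × 2 × 8 = 32
  Item 9: 7 × 8 × 8 = 448
  Item 10: 6 × 10 × 10 = 600
Sorted descending: 600, 450, 448, 420, 192, 108, 56, 40, 32.
The fifth-highest RPN is 192 (Item 5).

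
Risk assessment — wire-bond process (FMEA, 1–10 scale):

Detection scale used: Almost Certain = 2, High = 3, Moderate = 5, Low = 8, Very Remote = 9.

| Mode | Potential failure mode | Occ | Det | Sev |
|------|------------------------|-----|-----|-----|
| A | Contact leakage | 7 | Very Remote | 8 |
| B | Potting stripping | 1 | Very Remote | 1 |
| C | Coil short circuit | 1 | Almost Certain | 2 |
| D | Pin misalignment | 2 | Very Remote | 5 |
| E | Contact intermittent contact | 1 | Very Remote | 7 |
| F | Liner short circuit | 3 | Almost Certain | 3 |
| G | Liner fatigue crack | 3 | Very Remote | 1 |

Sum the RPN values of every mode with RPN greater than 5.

711

RPN = Severity × Occurrence × Detection:
  A: 8 × 7 × 9 = 504
  B: 1 × 1 × 9 = 9
  C: 2 × 1 × 2 = 4
  D: 5 × 2 × 9 = 90
  E: 7 × 1 × 9 = 63
  F: 3 × 3 × 2 = 18
  G: 1 × 3 × 9 = 27
RPN > 5: A (504), B (9), D (90), E (63), F (18), G (27).
Sum: 504 + 9 + 90 + 63 + 18 + 27 = 711.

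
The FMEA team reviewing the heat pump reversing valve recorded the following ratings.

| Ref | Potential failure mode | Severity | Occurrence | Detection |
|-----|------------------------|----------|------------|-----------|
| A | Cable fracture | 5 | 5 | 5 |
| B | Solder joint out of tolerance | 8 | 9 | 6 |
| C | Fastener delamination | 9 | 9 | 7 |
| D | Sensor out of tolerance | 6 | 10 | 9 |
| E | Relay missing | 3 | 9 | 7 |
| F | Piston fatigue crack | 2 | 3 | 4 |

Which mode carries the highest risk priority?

C

RPN = Severity × Occurrence × Detection:
  A: 5 × 5 × 5 = 125
  B: 8 × 9 × 6 = 432
  C: 9 × 9 × 7 = 567
  D: 6 × 10 × 9 = 540
  E: 3 × 9 × 7 = 189
  F: 2 × 3 × 4 = 24
Highest RPN is 567 → C.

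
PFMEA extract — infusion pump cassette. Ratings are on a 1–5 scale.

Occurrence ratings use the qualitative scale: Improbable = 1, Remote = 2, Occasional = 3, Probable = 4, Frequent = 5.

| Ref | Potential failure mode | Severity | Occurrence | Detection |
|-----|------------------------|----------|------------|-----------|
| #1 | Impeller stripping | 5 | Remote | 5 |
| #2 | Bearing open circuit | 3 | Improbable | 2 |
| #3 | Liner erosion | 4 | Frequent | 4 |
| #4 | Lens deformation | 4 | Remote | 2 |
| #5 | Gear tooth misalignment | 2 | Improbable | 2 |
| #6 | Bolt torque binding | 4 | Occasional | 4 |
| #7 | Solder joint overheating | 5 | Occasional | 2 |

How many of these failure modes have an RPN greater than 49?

2

RPN = Severity × Occurrence × Detection:
  #1: 5 × 2 × 5 = 50
  #2: 3 × 1 × 2 = 6
  #3: 4 × 5 × 4 = 80
  #4: 4 × 2 × 2 = 16
  #5: 2 × 1 × 2 = 4
  #6: 4 × 3 × 4 = 48
  #7: 5 × 3 × 2 = 30
Modes with RPN > 49: #1 (50), #3 (80) → 2.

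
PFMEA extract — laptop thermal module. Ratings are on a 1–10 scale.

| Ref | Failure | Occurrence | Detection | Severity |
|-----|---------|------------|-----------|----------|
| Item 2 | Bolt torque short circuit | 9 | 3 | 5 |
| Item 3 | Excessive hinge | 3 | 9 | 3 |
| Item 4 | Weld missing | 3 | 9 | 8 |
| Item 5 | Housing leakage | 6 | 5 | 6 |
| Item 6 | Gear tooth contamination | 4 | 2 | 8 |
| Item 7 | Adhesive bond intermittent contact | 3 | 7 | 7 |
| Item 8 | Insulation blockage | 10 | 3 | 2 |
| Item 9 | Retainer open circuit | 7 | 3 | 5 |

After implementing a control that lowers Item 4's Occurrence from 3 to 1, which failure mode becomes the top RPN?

RPN = Severity × Occurrence × Detection:
  Item 2: 5 × 9 × 3 = 135
  Item 3: 3 × 3 × 9 = 81
  Item 4: 8 × 3 × 9 = 216
  Item 5: 6 × 6 × 5 = 180
  Item 6: 8 × 4 × 2 = 64
  Item 7: 7 × 3 × 7 = 147
  Item 8: 2 × 10 × 3 = 60
  Item 9: 5 × 7 × 3 = 105
After action: Item 4 → 8 × 1 × 9 = 72.
Revised RPNs: Item 5=180, Item 7=147, Item 2=135, Item 9=105, Item 3=81, Item 4=72, Item 6=64, Item 8=60.
Highest is now Item 5 (180).

Item 5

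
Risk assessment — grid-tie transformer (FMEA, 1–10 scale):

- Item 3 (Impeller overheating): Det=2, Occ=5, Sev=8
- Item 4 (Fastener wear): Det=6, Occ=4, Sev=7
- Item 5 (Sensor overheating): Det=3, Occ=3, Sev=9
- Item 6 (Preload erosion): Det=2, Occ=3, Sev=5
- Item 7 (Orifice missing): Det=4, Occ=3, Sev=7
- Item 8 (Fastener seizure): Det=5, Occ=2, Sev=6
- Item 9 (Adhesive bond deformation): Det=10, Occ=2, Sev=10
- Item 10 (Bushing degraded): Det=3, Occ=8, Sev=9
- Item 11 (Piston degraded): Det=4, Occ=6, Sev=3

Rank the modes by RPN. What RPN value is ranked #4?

84

RPN = Severity × Occurrence × Detection:
  Item 3: 8 × 5 × 2 = 80
  Item 4: 7 × 4 × 6 = 168
  Item 5: 9 × 3 × 3 = 81
  Item 6: 5 × 3 × 2 = 30
  Item 7: 7 × 3 × 4 = 84
  Item 8: 6 × 2 × 5 = 60
  Item 9: 10 × 2 × 10 = 200
  Item 10: 9 × 8 × 3 = 216
  Item 11: 3 × 6 × 4 = 72
Sorted descending: 216, 200, 168, 84, 81, 80, 72, 60, 30.
The fourth-highest RPN is 84 (Item 7).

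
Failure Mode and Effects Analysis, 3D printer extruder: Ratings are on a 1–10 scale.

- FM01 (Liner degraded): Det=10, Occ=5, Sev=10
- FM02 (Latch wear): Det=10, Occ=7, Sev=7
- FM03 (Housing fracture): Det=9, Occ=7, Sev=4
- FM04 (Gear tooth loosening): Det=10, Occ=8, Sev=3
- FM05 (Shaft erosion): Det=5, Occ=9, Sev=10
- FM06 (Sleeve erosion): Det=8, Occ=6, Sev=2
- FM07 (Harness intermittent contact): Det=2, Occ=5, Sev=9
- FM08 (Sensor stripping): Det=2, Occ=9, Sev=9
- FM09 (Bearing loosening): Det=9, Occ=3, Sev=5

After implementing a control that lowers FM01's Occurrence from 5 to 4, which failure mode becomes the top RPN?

FM02

RPN = Severity × Occurrence × Detection:
  FM01: 10 × 5 × 10 = 500
  FM02: 7 × 7 × 10 = 490
  FM03: 4 × 7 × 9 = 252
  FM04: 3 × 8 × 10 = 240
  FM05: 10 × 9 × 5 = 450
  FM06: 2 × 6 × 8 = 96
  FM07: 9 × 5 × 2 = 90
  FM08: 9 × 9 × 2 = 162
  FM09: 5 × 3 × 9 = 135
After action: FM01 → 10 × 4 × 10 = 400.
Revised RPNs: FM02=490, FM05=450, FM01=400, FM03=252, FM04=240, FM08=162, FM09=135, FM06=96, FM07=90.
Highest is now FM02 (490).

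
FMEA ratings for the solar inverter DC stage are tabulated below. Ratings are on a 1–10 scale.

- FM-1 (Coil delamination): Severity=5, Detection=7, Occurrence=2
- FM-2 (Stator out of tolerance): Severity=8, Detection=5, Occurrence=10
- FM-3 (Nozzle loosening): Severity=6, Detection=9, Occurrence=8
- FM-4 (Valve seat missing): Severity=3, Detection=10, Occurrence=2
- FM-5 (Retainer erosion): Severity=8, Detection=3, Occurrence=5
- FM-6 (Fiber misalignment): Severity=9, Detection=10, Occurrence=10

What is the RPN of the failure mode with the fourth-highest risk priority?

RPN = Severity × Occurrence × Detection:
  FM-1: 5 × 2 × 7 = 70
  FM-2: 8 × 10 × 5 = 400
  FM-3: 6 × 8 × 9 = 432
  FM-4: 3 × 2 × 10 = 60
  FM-5: 8 × 5 × 3 = 120
  FM-6: 9 × 10 × 10 = 900
Sorted descending: 900, 432, 400, 120, 70, 60.
The fourth-highest RPN is 120 (FM-5).

120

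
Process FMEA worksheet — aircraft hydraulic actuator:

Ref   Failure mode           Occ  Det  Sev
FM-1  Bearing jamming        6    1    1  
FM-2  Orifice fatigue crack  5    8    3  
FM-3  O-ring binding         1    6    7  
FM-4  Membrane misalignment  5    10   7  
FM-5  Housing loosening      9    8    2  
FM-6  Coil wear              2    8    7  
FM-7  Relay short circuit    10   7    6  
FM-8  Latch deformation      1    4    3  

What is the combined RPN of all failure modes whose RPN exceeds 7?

RPN = Severity × Occurrence × Detection:
  FM-1: 1 × 6 × 1 = 6
  FM-2: 3 × 5 × 8 = 120
  FM-3: 7 × 1 × 6 = 42
  FM-4: 7 × 5 × 10 = 350
  FM-5: 2 × 9 × 8 = 144
  FM-6: 7 × 2 × 8 = 112
  FM-7: 6 × 10 × 7 = 420
  FM-8: 3 × 1 × 4 = 12
RPN > 7: FM-2 (120), FM-3 (42), FM-4 (350), FM-5 (144), FM-6 (112), FM-7 (420), FM-8 (12).
Sum: 120 + 42 + 350 + 144 + 112 + 420 + 12 = 1200.

1200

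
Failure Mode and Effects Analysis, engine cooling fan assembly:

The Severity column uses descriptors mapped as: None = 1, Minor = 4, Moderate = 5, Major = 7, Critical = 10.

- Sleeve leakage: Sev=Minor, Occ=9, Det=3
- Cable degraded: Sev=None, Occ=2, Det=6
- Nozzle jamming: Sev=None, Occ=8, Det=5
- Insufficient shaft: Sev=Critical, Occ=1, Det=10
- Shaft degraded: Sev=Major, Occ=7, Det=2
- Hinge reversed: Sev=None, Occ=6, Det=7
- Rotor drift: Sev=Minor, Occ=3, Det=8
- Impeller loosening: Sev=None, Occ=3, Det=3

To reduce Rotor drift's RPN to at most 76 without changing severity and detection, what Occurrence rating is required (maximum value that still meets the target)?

2

Rotor drift: S=4, O=3, D=8 → current RPN = 96.
Fixed product = 32. Need 32 × O ≤ 76, so O ≤ 76/32 = 2.38.
Maximum integer Occurrence rating = 2 (gives RPN 64; O=3 would give 96 > 76).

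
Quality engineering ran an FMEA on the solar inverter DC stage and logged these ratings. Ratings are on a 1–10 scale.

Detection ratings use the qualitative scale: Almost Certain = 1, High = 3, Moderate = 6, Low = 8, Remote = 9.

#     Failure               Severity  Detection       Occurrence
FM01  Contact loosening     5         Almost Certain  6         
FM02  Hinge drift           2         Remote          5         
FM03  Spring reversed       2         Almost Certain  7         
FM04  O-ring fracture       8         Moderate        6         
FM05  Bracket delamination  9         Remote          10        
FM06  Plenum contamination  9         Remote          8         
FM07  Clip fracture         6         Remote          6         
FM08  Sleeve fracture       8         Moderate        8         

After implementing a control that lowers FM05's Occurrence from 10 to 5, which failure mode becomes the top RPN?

RPN = Severity × Occurrence × Detection:
  FM01: 5 × 6 × 1 = 30
  FM02: 2 × 5 × 9 = 90
  FM03: 2 × 7 × 1 = 14
  FM04: 8 × 6 × 6 = 288
  FM05: 9 × 10 × 9 = 810
  FM06: 9 × 8 × 9 = 648
  FM07: 6 × 6 × 9 = 324
  FM08: 8 × 8 × 6 = 384
After action: FM05 → 9 × 5 × 9 = 405.
Revised RPNs: FM06=648, FM05=405, FM08=384, FM07=324, FM04=288, FM02=90, FM01=30, FM03=14.
Highest is now FM06 (648).

FM06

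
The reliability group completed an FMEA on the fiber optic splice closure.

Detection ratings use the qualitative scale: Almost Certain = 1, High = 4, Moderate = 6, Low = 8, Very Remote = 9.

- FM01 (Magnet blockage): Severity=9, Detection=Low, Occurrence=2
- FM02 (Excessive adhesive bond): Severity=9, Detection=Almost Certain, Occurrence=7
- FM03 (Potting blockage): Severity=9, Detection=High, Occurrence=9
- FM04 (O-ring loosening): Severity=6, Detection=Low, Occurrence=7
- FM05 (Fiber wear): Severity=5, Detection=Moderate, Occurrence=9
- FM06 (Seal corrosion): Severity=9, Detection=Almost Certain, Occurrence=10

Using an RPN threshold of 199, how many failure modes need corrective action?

3

RPN = Severity × Occurrence × Detection:
  FM01: 9 × 2 × 8 = 144
  FM02: 9 × 7 × 1 = 63
  FM03: 9 × 9 × 4 = 324
  FM04: 6 × 7 × 8 = 336
  FM05: 5 × 9 × 6 = 270
  FM06: 9 × 10 × 1 = 90
Modes with RPN ≥ 199: FM03 (324), FM04 (336), FM05 (270) → 3.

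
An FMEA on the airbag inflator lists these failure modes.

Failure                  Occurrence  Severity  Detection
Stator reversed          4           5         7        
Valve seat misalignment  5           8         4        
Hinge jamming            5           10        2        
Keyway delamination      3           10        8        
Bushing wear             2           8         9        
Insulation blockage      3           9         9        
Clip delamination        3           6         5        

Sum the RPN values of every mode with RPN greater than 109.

927

RPN = Severity × Occurrence × Detection:
  Stator reversed: 5 × 4 × 7 = 140
  Valve seat misalignment: 8 × 5 × 4 = 160
  Hinge jamming: 10 × 5 × 2 = 100
  Keyway delamination: 10 × 3 × 8 = 240
  Bushing wear: 8 × 2 × 9 = 144
  Insulation blockage: 9 × 3 × 9 = 243
  Clip delamination: 6 × 3 × 5 = 90
RPN > 109: Stator reversed (140), Valve seat misalignment (160), Keyway delamination (240), Bushing wear (144), Insulation blockage (243).
Sum: 140 + 160 + 240 + 144 + 243 = 927.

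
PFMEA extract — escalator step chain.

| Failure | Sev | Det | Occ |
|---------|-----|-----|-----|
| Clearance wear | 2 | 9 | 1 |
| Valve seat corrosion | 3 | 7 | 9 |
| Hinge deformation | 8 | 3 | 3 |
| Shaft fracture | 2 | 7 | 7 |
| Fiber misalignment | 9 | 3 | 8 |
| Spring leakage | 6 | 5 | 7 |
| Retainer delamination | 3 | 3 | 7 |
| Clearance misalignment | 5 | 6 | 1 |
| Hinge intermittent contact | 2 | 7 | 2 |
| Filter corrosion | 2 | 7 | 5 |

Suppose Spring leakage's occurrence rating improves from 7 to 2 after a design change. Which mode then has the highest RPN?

RPN = Severity × Occurrence × Detection:
  Clearance wear: 2 × 1 × 9 = 18
  Valve seat corrosion: 3 × 9 × 7 = 189
  Hinge deformation: 8 × 3 × 3 = 72
  Shaft fracture: 2 × 7 × 7 = 98
  Fiber misalignment: 9 × 8 × 3 = 216
  Spring leakage: 6 × 7 × 5 = 210
  Retainer delamination: 3 × 7 × 3 = 63
  Clearance misalignment: 5 × 1 × 6 = 30
  Hinge intermittent contact: 2 × 2 × 7 = 28
  Filter corrosion: 2 × 5 × 7 = 70
After action: Spring leakage → 6 × 2 × 5 = 60.
Revised RPNs: Fiber misalignment=216, Valve seat corrosion=189, Shaft fracture=98, Hinge deformation=72, Filter corrosion=70, Retainer delamination=63, Spring leakage=60, Clearance misalignment=30, Hinge intermittent contact=28, Clearance wear=18.
Highest is now Fiber misalignment (216).

Fiber misalignment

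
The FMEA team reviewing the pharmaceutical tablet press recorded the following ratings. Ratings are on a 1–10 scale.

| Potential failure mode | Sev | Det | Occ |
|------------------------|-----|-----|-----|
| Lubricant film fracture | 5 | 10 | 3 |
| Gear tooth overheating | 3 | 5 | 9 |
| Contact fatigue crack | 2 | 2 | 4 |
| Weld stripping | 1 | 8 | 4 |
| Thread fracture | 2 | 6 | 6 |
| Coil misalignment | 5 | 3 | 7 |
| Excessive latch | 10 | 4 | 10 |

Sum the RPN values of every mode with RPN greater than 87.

790

RPN = Severity × Occurrence × Detection:
  Lubricant film fracture: 5 × 3 × 10 = 150
  Gear tooth overheating: 3 × 9 × 5 = 135
  Contact fatigue crack: 2 × 4 × 2 = 16
  Weld stripping: 1 × 4 × 8 = 32
  Thread fracture: 2 × 6 × 6 = 72
  Coil misalignment: 5 × 7 × 3 = 105
  Excessive latch: 10 × 10 × 4 = 400
RPN > 87: Lubricant film fracture (150), Gear tooth overheating (135), Coil misalignment (105), Excessive latch (400).
Sum: 150 + 135 + 105 + 400 = 790.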